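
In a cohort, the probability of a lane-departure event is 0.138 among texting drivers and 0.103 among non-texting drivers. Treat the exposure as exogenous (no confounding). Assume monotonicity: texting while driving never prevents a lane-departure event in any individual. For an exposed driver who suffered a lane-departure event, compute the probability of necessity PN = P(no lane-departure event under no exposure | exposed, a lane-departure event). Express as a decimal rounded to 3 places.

Let p₁ = 0.138, p₀ = 0.103.
Under exogeneity and monotonicity, PN = (p₁ − p₀) / p₁.
PN = (0.138 − 0.103) / 0.138 = 0.035 / 0.138 ≈ 0.2536

PN ≈ 0.254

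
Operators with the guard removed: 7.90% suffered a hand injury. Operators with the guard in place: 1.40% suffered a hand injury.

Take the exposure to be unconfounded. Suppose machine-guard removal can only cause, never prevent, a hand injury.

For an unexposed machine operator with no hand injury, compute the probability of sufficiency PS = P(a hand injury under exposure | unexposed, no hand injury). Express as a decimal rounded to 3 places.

PS ≈ 0.066

p₁ = 0.079, p₀ = 0.014.
Under exogeneity and monotonicity, PS = (p₁ − p₀) / (1 − p₀).
PS = (0.079 − 0.014) / (1 − 0.014) = 0.065 / 0.986 ≈ 0.0659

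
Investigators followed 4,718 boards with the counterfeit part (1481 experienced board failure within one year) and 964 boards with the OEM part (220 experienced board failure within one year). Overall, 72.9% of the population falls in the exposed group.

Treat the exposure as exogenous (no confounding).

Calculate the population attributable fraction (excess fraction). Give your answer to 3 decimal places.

PAF ≈ 0.215

p₁ = P(outcome | exposed) = 1481/4718 = 0.3139
p₀ = P(outcome | unexposed) = 220/964 = 0.22822
Overall risk P(Y=1) = π·p₁ + (1−π)·p₀ = 0.729×0.3139 + 0.271×0.22822 = 0.29068.
Under exogeneity, PAF = [P(Y=1) − p₀] / P(Y=1).
PAF = (0.29068 − 0.22822) / 0.29068 ≈ 0.2149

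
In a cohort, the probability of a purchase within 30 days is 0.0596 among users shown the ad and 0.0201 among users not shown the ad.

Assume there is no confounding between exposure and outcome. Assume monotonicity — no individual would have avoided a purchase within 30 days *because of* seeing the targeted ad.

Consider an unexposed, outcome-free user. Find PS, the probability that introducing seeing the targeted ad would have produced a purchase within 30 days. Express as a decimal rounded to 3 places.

PS ≈ 0.040

Let p₁ = 0.0596, p₀ = 0.0201.
Under exogeneity and monotonicity, PS = (p₁ − p₀) / (1 − p₀).
PS = (0.0596 − 0.0201) / (1 − 0.0201) = 0.0395 / 0.9799 ≈ 0.0403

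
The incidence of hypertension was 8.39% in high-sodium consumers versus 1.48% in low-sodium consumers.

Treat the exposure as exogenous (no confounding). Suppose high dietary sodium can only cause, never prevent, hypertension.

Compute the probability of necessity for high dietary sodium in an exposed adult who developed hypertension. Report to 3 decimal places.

p₁ = 0.0839, p₀ = 0.0148.
Under exogeneity and monotonicity, PN = (p₁ − p₀) / p₁.
PN = (0.0839 − 0.0148) / 0.0839 = 0.0691 / 0.0839 ≈ 0.8236

PN ≈ 0.824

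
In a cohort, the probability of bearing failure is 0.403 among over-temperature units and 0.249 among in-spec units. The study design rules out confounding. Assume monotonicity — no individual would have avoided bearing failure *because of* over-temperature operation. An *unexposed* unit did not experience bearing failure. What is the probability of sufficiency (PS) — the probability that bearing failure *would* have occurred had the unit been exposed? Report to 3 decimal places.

PS ≈ 0.205

Let p₁ = 0.403, p₀ = 0.249.
Under exogeneity and monotonicity, PS = (p₁ − p₀) / (1 − p₀).
PS = (0.403 − 0.249) / (1 − 0.249) = 0.154 / 0.751 ≈ 0.2051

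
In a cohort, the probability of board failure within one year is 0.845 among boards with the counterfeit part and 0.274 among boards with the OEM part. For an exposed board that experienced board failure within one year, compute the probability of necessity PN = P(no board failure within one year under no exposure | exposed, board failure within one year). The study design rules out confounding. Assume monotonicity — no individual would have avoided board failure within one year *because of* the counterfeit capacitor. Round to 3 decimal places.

PN ≈ 0.676

Let p₁ = 0.845, p₀ = 0.274.
Under exogeneity and monotonicity, PN = (p₁ − p₀) / p₁.
PN = (0.845 − 0.274) / 0.845 = 0.571 / 0.845 ≈ 0.6757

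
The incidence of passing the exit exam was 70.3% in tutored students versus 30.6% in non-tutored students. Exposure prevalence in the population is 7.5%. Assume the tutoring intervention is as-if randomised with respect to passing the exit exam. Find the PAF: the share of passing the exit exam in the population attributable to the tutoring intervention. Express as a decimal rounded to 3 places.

p₁ = 0.703, p₀ = 0.306.
Overall risk P(Y=1) = π·p₁ + (1−π)·p₀ = 0.075×0.703 + 0.925×0.306 = 0.33578.
Under exogeneity, PAF = [P(Y=1) − p₀] / P(Y=1).
PAF = (0.33578 − 0.306) / 0.33578 ≈ 0.0887

PAF ≈ 0.089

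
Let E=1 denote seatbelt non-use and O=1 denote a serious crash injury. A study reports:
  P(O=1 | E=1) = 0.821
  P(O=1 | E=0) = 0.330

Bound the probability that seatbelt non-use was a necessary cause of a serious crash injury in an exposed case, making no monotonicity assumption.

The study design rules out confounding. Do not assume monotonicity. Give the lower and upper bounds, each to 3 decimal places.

0.598 ≤ PN ≤ 0.816

Let p₁ = 0.821, p₀ = 0.33.
Under exogeneity alone the bounds on PN are max{0,(p₁−p₀)/p₁} ≤ PN ≤ min{1,(1−p₀)/p₁}.
  lower = (p₁ − p₀)/p₁ = 0.491 / 0.821 ≈ 0.5981
  upper = min{1, (1 − p₀)/p₁} = 0.67 / 0.821 ≈ 0.8161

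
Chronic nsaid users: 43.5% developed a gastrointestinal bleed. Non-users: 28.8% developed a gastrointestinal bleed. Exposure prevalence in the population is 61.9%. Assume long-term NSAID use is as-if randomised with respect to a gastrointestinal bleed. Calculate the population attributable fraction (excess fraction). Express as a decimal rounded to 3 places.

p₁ = 0.435, p₀ = 0.288.
Overall risk P(Y=1) = π·p₁ + (1−π)·p₀ = 0.619×0.435 + 0.381×0.288 = 0.37899.
Under exogeneity, PAF = [P(Y=1) − p₀] / P(Y=1).
PAF = (0.37899 − 0.288) / 0.37899 ≈ 0.2401

PAF ≈ 0.240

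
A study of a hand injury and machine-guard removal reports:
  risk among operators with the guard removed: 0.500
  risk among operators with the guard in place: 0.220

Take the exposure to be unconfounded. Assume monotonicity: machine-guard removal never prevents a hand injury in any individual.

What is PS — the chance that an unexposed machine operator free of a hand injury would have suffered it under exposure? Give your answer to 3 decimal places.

Let p₁ = 0.5, p₀ = 0.22.
Under exogeneity and monotonicity, PS = (p₁ − p₀) / (1 − p₀).
PS = (0.5 − 0.22) / (1 − 0.22) = 0.28 / 0.78 ≈ 0.3590

PS ≈ 0.359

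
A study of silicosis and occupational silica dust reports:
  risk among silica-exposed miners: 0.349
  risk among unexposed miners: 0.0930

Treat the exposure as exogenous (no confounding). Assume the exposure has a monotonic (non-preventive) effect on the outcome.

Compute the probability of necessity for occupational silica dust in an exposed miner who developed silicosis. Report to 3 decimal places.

PN ≈ 0.734

Let p₁ = 0.349, p₀ = 0.093.
Under exogeneity and monotonicity, PN = (p₁ − p₀) / p₁.
PN = (0.349 − 0.093) / 0.349 = 0.256 / 0.349 ≈ 0.7335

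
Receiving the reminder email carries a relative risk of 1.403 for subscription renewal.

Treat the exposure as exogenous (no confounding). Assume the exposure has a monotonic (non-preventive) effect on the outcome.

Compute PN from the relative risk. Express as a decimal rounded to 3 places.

Under exogeneity and monotonicity, PN = (RR − 1) / RR = 1 − 1/RR.
PN = (1.403 − 1) / 1.403 = 0.403 / 1.403 ≈ 0.2872

PN ≈ 0.287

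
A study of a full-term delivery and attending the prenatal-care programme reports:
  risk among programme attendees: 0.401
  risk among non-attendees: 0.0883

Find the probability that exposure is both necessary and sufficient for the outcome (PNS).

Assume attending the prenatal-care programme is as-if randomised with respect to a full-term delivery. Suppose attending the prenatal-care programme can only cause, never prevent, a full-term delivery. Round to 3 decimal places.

PNS ≈ 0.313

Let p₁ = 0.401, p₀ = 0.0883.
Under exogeneity and monotonicity, PNS = p₁ − p₀.
PNS = 0.401 − 0.0883 = 0.3127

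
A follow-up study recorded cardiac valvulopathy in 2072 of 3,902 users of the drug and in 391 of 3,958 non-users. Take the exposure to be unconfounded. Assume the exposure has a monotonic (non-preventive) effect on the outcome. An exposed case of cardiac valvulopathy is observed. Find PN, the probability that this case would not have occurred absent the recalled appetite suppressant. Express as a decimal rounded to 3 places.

p₁ = P(outcome | exposed) = 2072/3902 = 0.53101
p₀ = P(outcome | unexposed) = 391/3958 = 0.098787
Under exogeneity and monotonicity, PN = (p₁ − p₀) / p₁.
PN = (0.53101 − 0.098787) / 0.53101 = 0.43222 / 0.53101 ≈ 0.8140

PN ≈ 0.814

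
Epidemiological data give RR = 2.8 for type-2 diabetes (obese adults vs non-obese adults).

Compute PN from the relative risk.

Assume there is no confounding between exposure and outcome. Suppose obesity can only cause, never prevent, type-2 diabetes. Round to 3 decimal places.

PN ≈ 0.643

Under exogeneity and monotonicity, PN = (RR − 1) / RR = 1 − 1/RR.
PN = (2.8 − 1) / 2.8 = 1.8 / 2.8 ≈ 0.6429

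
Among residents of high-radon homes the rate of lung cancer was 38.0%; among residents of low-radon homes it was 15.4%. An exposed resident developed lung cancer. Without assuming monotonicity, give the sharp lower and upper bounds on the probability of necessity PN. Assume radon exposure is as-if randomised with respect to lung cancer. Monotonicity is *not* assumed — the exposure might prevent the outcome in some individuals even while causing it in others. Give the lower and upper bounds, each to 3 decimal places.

0.595 ≤ PN ≤ 1.000

p₁ = 0.38, p₀ = 0.154.
Under exogeneity alone the bounds on PN are max{0,(p₁−p₀)/p₁} ≤ PN ≤ min{1,(1−p₀)/p₁}.
  lower = (p₁ − p₀)/p₁ = 0.226 / 0.38 ≈ 0.5947
  upper = min{1, (1 − p₀)/p₁} = 0.846 / 0.38 ≈ 2.2263 → capped at 1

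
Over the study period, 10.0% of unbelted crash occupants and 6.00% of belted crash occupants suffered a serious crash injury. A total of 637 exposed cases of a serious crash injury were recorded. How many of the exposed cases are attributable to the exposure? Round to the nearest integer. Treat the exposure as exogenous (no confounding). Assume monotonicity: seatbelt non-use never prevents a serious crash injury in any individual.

p₁ = 0.1, p₀ = 0.06.
PN = (p₁ − p₀)/p₁ = (0.1 − 0.06) / 0.1 ≈ 0.40000.
Attributable cases ≈ PN × (exposed cases) = 0.40000 × 637 ≈ 254.80.

about 255 cases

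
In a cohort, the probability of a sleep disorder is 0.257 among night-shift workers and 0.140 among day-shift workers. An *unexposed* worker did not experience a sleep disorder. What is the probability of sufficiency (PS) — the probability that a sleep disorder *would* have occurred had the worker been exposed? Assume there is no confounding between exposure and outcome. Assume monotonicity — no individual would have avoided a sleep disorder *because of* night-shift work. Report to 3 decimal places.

Let p₁ = 0.257, p₀ = 0.14.
Under exogeneity and monotonicity, PS = (p₁ − p₀) / (1 − p₀).
PS = (0.257 − 0.14) / (1 − 0.14) = 0.117 / 0.86 ≈ 0.1360

PS ≈ 0.136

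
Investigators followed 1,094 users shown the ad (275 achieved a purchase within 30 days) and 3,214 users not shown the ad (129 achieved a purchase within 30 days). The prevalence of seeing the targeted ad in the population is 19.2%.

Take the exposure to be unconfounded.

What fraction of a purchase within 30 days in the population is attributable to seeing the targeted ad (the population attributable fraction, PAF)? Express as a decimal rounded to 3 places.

p₁ = P(outcome | exposed) = 275/1094 = 0.25137
p₀ = P(outcome | unexposed) = 129/3214 = 0.040137
Overall risk P(Y=1) = π·p₁ + (1−π)·p₀ = 0.192×0.25137 + 0.808×0.040137 = 0.080694.
Under exogeneity, PAF = [P(Y=1) − p₀] / P(Y=1).
PAF = (0.080694 − 0.040137) / 0.080694 ≈ 0.5026

PAF ≈ 0.503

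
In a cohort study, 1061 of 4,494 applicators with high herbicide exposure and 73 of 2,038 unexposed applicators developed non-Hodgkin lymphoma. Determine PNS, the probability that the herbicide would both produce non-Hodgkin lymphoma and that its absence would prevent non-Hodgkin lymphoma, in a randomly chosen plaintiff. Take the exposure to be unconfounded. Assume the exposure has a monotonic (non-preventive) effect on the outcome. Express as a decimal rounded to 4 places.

p₁ = P(outcome | exposed) = 1061/4494 = 0.23609
p₀ = P(outcome | unexposed) = 73/2038 = 0.035819
Under exogeneity and monotonicity, PNS = p₁ − p₀.
PNS = 0.23609 − 0.035819 = 0.20027

PNS ≈ 0.2003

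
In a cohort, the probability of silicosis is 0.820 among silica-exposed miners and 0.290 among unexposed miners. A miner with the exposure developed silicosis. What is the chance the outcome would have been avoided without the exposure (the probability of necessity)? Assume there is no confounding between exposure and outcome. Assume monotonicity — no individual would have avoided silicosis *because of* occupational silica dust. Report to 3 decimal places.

PN ≈ 0.646

Let p₁ = 0.82, p₀ = 0.29.
Under exogeneity and monotonicity, PN = (p₁ − p₀) / p₁.
PN = (0.82 − 0.29) / 0.82 = 0.53 / 0.82 ≈ 0.6463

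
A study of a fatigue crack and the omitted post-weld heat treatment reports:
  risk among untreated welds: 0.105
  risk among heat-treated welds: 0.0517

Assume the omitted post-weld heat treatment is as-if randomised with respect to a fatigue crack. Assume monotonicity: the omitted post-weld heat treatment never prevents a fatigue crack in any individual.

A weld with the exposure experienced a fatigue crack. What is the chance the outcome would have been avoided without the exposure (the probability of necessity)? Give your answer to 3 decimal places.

Let p₁ = 0.105, p₀ = 0.0517.
Under exogeneity and monotonicity, PN = (p₁ − p₀) / p₁.
PN = (0.105 − 0.0517) / 0.105 = 0.0533 / 0.105 ≈ 0.5076

PN ≈ 0.508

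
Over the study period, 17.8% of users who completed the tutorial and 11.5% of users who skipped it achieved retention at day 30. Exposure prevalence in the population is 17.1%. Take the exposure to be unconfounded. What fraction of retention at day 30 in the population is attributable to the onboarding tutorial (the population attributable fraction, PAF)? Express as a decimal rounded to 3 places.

p₁ = 0.178, p₀ = 0.115.
Overall risk P(Y=1) = π·p₁ + (1−π)·p₀ = 0.171×0.178 + 0.829×0.115 = 0.12577.
Under exogeneity, PAF = [P(Y=1) − p₀] / P(Y=1).
PAF = (0.12577 − 0.115) / 0.12577 ≈ 0.0857

PAF ≈ 0.086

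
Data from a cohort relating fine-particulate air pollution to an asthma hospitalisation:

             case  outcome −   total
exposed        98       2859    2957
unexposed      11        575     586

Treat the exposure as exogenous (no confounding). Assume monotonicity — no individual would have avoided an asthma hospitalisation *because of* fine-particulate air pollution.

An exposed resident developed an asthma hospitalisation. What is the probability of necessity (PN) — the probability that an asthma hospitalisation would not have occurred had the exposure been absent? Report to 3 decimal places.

PN ≈ 0.434

p₁ = P(outcome | exposed) = 98/2957 = 0.033142
p₀ = P(outcome | unexposed) = 11/586 = 0.018771
Under exogeneity and monotonicity, PN = (p₁ − p₀)/p₁.
PN = (0.033142 − 0.018771) / 0.033142 ≈ 0.4336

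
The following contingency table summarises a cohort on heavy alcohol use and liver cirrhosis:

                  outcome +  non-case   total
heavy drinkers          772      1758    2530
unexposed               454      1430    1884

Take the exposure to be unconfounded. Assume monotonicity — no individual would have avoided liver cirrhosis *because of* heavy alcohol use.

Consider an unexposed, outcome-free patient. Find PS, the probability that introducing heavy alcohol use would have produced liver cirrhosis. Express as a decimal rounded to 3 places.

p₁ = P(outcome | exposed) = 772/2530 = 0.30514
p₀ = P(outcome | unexposed) = 454/1884 = 0.24098
Under exogeneity and monotonicity, PS = (p₁ − p₀)/(1 − p₀).
PS = (0.30514 − 0.24098) / 0.75902 ≈ 0.0845

PS ≈ 0.085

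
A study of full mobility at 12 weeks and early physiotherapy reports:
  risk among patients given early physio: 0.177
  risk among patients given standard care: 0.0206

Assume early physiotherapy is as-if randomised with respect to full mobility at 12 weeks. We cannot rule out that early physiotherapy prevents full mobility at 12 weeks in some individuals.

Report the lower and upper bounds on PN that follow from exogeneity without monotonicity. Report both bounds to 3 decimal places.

Let p₁ = 0.177, p₀ = 0.0206.
Under exogeneity alone the bounds on PN are max{0,(p₁−p₀)/p₁} ≤ PN ≤ min{1,(1−p₀)/p₁}.
  lower = (p₁ − p₀)/p₁ = 0.1564 / 0.177 ≈ 0.8836
  upper = min{1, (1 − p₀)/p₁} = 0.9794 / 0.177 ≈ 5.5333 → capped at 1

0.884 ≤ PN ≤ 1.000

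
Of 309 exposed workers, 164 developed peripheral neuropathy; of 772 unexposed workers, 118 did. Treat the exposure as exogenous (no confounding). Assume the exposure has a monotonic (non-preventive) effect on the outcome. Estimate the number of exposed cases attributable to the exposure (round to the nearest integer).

about 117 cases

p₁ = P(outcome | exposed) = 164/309 = 0.53074
p₀ = P(outcome | unexposed) = 118/772 = 0.15285
PN = (p₁ − p₀)/p₁ = (0.53074 − 0.15285) / 0.53074 ≈ 0.71201.
Attributable cases ≈ PN × (exposed cases) = 0.71201 × 164 ≈ 116.77.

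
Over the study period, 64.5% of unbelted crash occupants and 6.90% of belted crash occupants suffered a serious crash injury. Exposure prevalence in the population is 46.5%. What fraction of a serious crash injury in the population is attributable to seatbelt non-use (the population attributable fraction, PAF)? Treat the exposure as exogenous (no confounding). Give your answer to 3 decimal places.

PAF ≈ 0.795

p₁ = 0.645, p₀ = 0.069.
Overall risk P(Y=1) = π·p₁ + (1−π)·p₀ = 0.465×0.645 + 0.535×0.069 = 0.33684.
Under exogeneity, PAF = [P(Y=1) − p₀] / P(Y=1).
PAF = (0.33684 − 0.069) / 0.33684 ≈ 0.7952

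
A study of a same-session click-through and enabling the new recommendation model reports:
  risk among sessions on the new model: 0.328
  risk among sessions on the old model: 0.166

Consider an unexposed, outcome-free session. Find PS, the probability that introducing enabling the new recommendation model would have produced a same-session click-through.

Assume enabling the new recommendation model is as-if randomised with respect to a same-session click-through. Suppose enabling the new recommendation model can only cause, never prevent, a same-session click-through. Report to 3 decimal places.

Let p₁ = 0.328, p₀ = 0.166.
Under exogeneity and monotonicity, PS = (p₁ − p₀) / (1 − p₀).
PS = (0.328 − 0.166) / (1 − 0.166) = 0.162 / 0.834 ≈ 0.1942

PS ≈ 0.194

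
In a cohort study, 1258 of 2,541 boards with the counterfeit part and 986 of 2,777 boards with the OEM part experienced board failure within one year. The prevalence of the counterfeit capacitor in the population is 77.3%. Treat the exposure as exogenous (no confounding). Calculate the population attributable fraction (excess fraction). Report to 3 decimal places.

PAF ≈ 0.234

p₁ = P(outcome | exposed) = 1258/2541 = 0.49508
p₀ = P(outcome | unexposed) = 986/2777 = 0.35506
Overall risk P(Y=1) = π·p₁ + (1−π)·p₀ = 0.773×0.49508 + 0.227×0.35506 = 0.4633.
Under exogeneity, PAF = [P(Y=1) − p₀] / P(Y=1).
PAF = (0.4633 − 0.35506) / 0.4633 ≈ 0.2336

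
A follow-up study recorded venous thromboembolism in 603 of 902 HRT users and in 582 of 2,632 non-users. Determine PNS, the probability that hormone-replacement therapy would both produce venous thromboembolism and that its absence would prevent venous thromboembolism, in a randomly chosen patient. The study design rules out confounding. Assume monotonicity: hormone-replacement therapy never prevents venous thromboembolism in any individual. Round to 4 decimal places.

PNS ≈ 0.4474

p₁ = P(outcome | exposed) = 603/902 = 0.66851
p₀ = P(outcome | unexposed) = 582/2632 = 0.22112
Under exogeneity and monotonicity, PNS = p₁ − p₀.
PNS = 0.66851 − 0.22112 = 0.44739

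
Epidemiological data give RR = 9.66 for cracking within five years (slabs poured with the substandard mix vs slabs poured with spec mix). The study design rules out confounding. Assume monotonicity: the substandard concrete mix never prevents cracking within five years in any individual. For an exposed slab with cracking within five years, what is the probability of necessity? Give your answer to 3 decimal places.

Under exogeneity and monotonicity, PN = (RR − 1) / RR = 1 − 1/RR.
PN = (9.66 − 1) / 9.66 = 8.66 / 9.66 ≈ 0.8965

PN ≈ 0.896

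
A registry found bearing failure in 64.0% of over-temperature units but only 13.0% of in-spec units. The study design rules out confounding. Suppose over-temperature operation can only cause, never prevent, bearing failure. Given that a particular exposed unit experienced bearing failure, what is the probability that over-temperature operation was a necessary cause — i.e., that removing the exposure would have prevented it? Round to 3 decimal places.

p₁ = 0.64, p₀ = 0.13.
Under exogeneity and monotonicity, PN = (p₁ − p₀) / p₁.
PN = (0.64 − 0.13) / 0.64 = 0.51 / 0.64 ≈ 0.7969

PN ≈ 0.797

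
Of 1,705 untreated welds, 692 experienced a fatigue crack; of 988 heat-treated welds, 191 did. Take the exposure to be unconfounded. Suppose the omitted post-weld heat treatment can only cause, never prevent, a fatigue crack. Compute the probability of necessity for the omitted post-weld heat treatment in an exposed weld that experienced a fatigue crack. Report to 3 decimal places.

PN ≈ 0.524

p₁ = P(outcome | exposed) = 692/1705 = 0.40587
p₀ = P(outcome | unexposed) = 191/988 = 0.19332
Under exogeneity and monotonicity, PN = (p₁ − p₀) / p₁.
PN = (0.40587 − 0.19332) / 0.40587 = 0.21255 / 0.40587 ≈ 0.5237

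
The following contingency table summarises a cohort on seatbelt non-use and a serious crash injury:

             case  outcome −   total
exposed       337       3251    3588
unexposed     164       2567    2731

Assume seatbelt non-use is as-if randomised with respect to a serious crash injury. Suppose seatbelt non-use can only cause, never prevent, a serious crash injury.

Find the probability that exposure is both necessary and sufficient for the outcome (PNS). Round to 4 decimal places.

PNS ≈ 0.0339

p₁ = P(outcome | exposed) = 337/3588 = 0.093924
p₀ = P(outcome | unexposed) = 164/2731 = 0.060051
Under exogeneity and monotonicity, PNS = p₁ − p₀.
PNS = 0.093924 − 0.060051 = 0.033873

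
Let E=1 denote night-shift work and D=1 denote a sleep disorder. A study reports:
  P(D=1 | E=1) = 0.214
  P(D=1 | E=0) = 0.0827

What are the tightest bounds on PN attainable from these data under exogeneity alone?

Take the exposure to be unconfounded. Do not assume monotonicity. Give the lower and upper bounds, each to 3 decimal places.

0.614 ≤ PN ≤ 1.000

Let p₁ = 0.214, p₀ = 0.0827.
Under exogeneity alone the bounds on PN are max{0,(p₁−p₀)/p₁} ≤ PN ≤ min{1,(1−p₀)/p₁}.
  lower = (p₁ − p₀)/p₁ = 0.1313 / 0.214 ≈ 0.6136
  upper = min{1, (1 − p₀)/p₁} = 0.9173 / 0.214 ≈ 4.2864 → capped at 1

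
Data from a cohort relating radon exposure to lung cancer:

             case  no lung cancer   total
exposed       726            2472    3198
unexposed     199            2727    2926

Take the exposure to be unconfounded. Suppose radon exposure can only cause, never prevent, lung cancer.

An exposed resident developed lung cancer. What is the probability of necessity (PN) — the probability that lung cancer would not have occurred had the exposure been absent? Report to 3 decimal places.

p₁ = P(outcome | exposed) = 726/3198 = 0.22702
p₀ = P(outcome | unexposed) = 199/2926 = 0.068011
Under exogeneity and monotonicity, PN = (p₁ − p₀)/p₁.
PN = (0.22702 − 0.068011) / 0.22702 ≈ 0.7004

PN ≈ 0.700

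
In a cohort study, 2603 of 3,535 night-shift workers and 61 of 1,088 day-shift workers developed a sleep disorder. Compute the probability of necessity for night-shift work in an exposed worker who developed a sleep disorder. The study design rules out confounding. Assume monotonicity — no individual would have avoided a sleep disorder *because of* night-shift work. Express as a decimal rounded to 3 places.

PN ≈ 0.924

p₁ = P(outcome | exposed) = 2603/3535 = 0.73635
p₀ = P(outcome | unexposed) = 61/1088 = 0.056066
Under exogeneity and monotonicity, PN = (p₁ − p₀) / p₁.
PN = (0.73635 − 0.056066) / 0.73635 = 0.68028 / 0.73635 ≈ 0.9239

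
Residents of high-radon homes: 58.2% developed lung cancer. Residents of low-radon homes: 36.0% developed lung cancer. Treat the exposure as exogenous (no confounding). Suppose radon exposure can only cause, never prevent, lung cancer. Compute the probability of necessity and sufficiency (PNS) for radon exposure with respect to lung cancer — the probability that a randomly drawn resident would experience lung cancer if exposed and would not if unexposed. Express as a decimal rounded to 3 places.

PNS ≈ 0.222

p₁ = 0.582, p₀ = 0.36.
Under exogeneity and monotonicity, PNS = p₁ − p₀.
PNS = 0.582 − 0.36 = 0.222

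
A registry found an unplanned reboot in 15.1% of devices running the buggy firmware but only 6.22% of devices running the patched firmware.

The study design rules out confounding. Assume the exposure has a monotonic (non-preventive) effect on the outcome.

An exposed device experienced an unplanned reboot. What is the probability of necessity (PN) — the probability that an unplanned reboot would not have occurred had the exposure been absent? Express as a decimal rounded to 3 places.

PN ≈ 0.588

p₁ = 0.151, p₀ = 0.0622.
Under exogeneity and monotonicity, PN = (p₁ − p₀) / p₁.
PN = (0.151 − 0.0622) / 0.151 = 0.0888 / 0.151 ≈ 0.5881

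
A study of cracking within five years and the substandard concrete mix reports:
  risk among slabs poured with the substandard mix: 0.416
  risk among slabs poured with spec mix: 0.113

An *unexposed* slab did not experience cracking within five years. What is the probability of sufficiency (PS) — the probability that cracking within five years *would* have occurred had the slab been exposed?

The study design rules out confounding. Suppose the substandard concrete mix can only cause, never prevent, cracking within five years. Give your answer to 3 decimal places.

PS ≈ 0.342

Let p₁ = 0.416, p₀ = 0.113.
Under exogeneity and monotonicity, PS = (p₁ − p₀) / (1 − p₀).
PS = (0.416 − 0.113) / (1 − 0.113) = 0.303 / 0.887 ≈ 0.3416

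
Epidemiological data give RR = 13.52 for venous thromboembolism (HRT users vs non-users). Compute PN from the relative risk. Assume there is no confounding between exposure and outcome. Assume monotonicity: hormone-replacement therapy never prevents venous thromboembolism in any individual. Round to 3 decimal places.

Under exogeneity and monotonicity, PN = (RR − 1) / RR = 1 − 1/RR.
PN = (13.52 − 1) / 13.52 = 12.52 / 13.52 ≈ 0.9260

PN ≈ 0.926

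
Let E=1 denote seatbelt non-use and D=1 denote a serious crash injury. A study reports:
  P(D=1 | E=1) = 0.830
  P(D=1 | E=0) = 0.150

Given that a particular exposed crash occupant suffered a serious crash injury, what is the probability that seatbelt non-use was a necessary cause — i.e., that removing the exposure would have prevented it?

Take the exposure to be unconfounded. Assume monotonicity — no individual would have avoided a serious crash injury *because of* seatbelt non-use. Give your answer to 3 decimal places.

Let p₁ = 0.83, p₀ = 0.15.
Under exogeneity and monotonicity, PN = (p₁ − p₀) / p₁.
PN = (0.83 − 0.15) / 0.83 = 0.68 / 0.83 ≈ 0.8193

PN ≈ 0.819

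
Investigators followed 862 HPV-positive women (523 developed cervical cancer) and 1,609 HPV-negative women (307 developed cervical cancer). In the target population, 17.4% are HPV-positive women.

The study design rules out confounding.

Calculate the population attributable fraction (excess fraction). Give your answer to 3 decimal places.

PAF ≈ 0.275

p₁ = P(outcome | exposed) = 523/862 = 0.60673
p₀ = P(outcome | unexposed) = 307/1609 = 0.1908
Overall risk P(Y=1) = π·p₁ + (1−π)·p₀ = 0.174×0.60673 + 0.826×0.1908 = 0.26317.
Under exogeneity, PAF = [P(Y=1) − p₀] / P(Y=1).
PAF = (0.26317 − 0.1908) / 0.26317 ≈ 0.2750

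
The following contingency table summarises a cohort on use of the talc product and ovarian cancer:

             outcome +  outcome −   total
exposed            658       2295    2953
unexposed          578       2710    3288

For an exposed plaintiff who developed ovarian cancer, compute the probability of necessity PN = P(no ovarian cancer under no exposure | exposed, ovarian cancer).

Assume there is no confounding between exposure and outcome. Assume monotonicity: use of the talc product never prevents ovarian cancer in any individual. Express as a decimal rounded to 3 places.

p₁ = P(outcome | exposed) = 658/2953 = 0.22282
p₀ = P(outcome | unexposed) = 578/3288 = 0.17579
Under exogeneity and monotonicity, PN = (p₁ − p₀)/p₁.
PN = (0.22282 − 0.17579) / 0.22282 ≈ 0.2111

PN ≈ 0.211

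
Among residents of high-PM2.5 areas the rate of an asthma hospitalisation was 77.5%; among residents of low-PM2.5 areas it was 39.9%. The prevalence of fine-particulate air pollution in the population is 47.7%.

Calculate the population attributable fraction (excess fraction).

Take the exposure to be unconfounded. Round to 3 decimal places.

p₁ = 0.775, p₀ = 0.399.
Overall risk P(Y=1) = π·p₁ + (1−π)·p₀ = 0.477×0.775 + 0.523×0.399 = 0.57835.
Under exogeneity, PAF = [P(Y=1) − p₀] / P(Y=1).
PAF = (0.57835 − 0.399) / 0.57835 ≈ 0.3101

PAF ≈ 0.310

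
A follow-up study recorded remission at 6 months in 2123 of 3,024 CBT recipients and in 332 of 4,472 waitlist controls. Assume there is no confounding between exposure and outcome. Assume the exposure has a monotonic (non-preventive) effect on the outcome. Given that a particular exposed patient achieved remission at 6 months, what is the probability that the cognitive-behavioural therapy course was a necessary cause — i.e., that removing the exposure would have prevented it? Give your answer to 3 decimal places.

p₁ = P(outcome | exposed) = 2123/3024 = 0.70205
p₀ = P(outcome | unexposed) = 332/4472 = 0.07424
Under exogeneity and monotonicity, PN = (p₁ − p₀) / p₁.
PN = (0.70205 − 0.07424) / 0.70205 = 0.62781 / 0.70205 ≈ 0.8943

PN ≈ 0.894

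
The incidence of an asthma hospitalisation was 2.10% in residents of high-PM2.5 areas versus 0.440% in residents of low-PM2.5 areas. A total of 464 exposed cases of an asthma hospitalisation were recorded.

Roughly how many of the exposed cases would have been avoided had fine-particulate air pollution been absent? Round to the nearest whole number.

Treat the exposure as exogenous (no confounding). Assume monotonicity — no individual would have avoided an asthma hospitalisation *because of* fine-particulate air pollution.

p₁ = 0.021, p₀ = 0.0044.
PN = (p₁ − p₀)/p₁ = (0.021 − 0.0044) / 0.021 ≈ 0.79048.
Attributable cases ≈ PN × (exposed cases) = 0.79048 × 464 ≈ 366.78.

about 367 cases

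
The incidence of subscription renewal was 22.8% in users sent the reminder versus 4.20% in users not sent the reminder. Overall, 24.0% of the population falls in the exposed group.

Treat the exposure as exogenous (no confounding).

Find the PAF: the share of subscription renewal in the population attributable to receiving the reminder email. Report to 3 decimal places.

p₁ = 0.228, p₀ = 0.042.
Overall risk P(Y=1) = π·p₁ + (1−π)·p₀ = 0.24×0.228 + 0.76×0.042 = 0.08664.
Under exogeneity, PAF = [P(Y=1) − p₀] / P(Y=1).
PAF = (0.08664 − 0.042) / 0.08664 ≈ 0.5152

PAF ≈ 0.515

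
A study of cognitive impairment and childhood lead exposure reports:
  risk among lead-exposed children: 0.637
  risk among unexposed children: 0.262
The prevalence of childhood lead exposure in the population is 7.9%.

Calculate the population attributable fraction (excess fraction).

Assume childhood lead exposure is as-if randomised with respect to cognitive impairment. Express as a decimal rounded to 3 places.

PAF ≈ 0.102

Let p₁ = 0.637, p₀ = 0.262.
Overall risk P(Y=1) = π·p₁ + (1−π)·p₀ = 0.079×0.637 + 0.921×0.262 = 0.29163.
Under exogeneity, PAF = [P(Y=1) − p₀] / P(Y=1).
PAF = (0.29163 − 0.262) / 0.29163 ≈ 0.1016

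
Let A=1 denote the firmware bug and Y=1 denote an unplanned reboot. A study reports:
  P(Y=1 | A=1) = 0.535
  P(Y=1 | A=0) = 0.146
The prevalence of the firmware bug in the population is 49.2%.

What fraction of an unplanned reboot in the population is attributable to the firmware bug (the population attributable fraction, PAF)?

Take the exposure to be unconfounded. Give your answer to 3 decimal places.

PAF ≈ 0.567

Let p₁ = 0.535, p₀ = 0.146.
Overall risk P(Y=1) = π·p₁ + (1−π)·p₀ = 0.492×0.535 + 0.508×0.146 = 0.33739.
Under exogeneity, PAF = [P(Y=1) − p₀] / P(Y=1).
PAF = (0.33739 − 0.146) / 0.33739 ≈ 0.5673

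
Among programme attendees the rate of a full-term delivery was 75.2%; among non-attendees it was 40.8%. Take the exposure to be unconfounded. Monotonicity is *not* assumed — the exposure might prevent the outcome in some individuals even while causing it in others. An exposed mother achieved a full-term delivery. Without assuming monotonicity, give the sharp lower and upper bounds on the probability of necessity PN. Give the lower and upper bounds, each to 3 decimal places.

0.457 ≤ PN ≤ 0.787

p₁ = 0.752, p₀ = 0.408.
Under exogeneity alone the bounds on PN are max{0,(p₁−p₀)/p₁} ≤ PN ≤ min{1,(1−p₀)/p₁}.
  lower = (p₁ − p₀)/p₁ = 0.344 / 0.752 ≈ 0.4574
  upper = min{1, (1 − p₀)/p₁} = 0.592 / 0.752 ≈ 0.7872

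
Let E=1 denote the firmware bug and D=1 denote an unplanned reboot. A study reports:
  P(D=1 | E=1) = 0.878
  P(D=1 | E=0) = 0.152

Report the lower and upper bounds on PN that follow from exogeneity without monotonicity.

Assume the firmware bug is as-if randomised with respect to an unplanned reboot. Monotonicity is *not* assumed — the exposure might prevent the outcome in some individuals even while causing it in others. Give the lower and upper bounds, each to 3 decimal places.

0.827 ≤ PN ≤ 0.966

Let p₁ = 0.878, p₀ = 0.152.
Under exogeneity alone the bounds on PN are max{0,(p₁−p₀)/p₁} ≤ PN ≤ min{1,(1−p₀)/p₁}.
  lower = (p₁ − p₀)/p₁ = 0.726 / 0.878 ≈ 0.8269
  upper = min{1, (1 − p₀)/p₁} = 0.848 / 0.878 ≈ 0.9658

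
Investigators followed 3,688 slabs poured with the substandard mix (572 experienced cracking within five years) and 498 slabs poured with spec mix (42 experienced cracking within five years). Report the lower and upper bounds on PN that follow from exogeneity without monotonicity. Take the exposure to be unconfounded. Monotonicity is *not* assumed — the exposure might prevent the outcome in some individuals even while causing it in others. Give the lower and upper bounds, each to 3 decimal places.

0.456 ≤ PN ≤ 1.000

p₁ = P(outcome | exposed) = 572/3688 = 0.1551
p₀ = P(outcome | unexposed) = 42/498 = 0.084337
Under exogeneity alone the bounds on PN are max{0,(p₁−p₀)/p₁} ≤ PN ≤ min{1,(1−p₀)/p₁}.
  lower = (p₁ − p₀)/p₁ = 0.07076 / 0.1551 ≈ 0.4562
  upper = min{1, (1 − p₀)/p₁} = 0.91566 / 0.1551 ≈ 5.9038 → capped at 1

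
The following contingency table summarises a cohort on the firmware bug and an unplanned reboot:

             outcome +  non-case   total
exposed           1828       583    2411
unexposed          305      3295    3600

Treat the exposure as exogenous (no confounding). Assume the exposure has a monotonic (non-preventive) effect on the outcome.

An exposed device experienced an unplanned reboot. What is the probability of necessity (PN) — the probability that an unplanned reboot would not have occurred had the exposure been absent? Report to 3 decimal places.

p₁ = P(outcome | exposed) = 1828/2411 = 0.75819
p₀ = P(outcome | unexposed) = 305/3600 = 0.084722
Under exogeneity and monotonicity, PN = (p₁ − p₀) / p₁.
PN = (0.75819 − 0.084722) / 0.75819 = 0.67347 / 0.75819 ≈ 0.8883

PN ≈ 0.888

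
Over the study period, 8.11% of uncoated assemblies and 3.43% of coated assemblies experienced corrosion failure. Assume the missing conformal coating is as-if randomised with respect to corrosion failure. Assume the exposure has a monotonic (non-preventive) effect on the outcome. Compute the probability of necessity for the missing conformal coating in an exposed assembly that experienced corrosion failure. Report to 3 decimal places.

PN ≈ 0.577

p₁ = 0.0811, p₀ = 0.0343.
Under exogeneity and monotonicity, PN = (p₁ − p₀) / p₁.
PN = (0.0811 − 0.0343) / 0.0811 = 0.0468 / 0.0811 ≈ 0.5771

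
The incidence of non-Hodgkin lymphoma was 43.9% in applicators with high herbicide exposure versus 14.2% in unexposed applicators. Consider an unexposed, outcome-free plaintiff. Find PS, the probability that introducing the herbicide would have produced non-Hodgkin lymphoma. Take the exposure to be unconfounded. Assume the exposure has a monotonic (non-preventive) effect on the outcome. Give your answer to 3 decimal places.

p₁ = 0.439, p₀ = 0.142.
Under exogeneity and monotonicity, PS = (p₁ − p₀) / (1 − p₀).
PS = (0.439 − 0.142) / (1 − 0.142) = 0.297 / 0.858 ≈ 0.3462

PS ≈ 0.346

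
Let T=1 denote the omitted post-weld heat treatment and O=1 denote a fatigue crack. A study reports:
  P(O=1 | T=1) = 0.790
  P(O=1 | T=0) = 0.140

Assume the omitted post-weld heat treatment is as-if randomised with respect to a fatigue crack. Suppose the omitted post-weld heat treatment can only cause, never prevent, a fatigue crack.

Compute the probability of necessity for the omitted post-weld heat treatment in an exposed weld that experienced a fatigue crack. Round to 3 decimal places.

PN ≈ 0.823

Let p₁ = 0.79, p₀ = 0.14.
Under exogeneity and monotonicity, PN = (p₁ − p₀) / p₁.
PN = (0.79 − 0.14) / 0.79 = 0.65 / 0.79 ≈ 0.8228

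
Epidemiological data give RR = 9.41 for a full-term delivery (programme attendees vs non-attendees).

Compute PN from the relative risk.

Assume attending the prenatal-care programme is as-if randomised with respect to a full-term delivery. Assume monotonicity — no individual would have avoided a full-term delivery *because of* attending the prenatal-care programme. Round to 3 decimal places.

PN ≈ 0.894

Under exogeneity and monotonicity, PN = (RR − 1) / RR = 1 − 1/RR.
PN = (9.41 − 1) / 9.41 = 8.41 / 9.41 ≈ 0.8937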